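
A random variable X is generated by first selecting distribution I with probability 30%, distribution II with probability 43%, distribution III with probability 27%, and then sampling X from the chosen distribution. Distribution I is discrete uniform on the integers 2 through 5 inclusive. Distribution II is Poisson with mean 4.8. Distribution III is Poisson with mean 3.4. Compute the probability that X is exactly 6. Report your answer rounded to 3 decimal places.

Conditional on each component, P(X = 6): I: 0; II: 0.139798; III: 0.0716044.
By total probability, P(X = 6) = 0.3·0 + 0.43·0.139798 + 0.27·0.0716044 = 0.0794464.

0.079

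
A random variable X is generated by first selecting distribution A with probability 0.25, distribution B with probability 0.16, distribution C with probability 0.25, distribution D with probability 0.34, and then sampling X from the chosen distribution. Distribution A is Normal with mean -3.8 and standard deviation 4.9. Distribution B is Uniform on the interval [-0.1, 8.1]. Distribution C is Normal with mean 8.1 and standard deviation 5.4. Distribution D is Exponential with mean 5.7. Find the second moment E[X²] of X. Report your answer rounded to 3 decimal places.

For each component E[X²] = Var + (mean)², giving A: 38.45; B: 21.6033; C: 94.77; D: 64.98.
Overall E[X²] = 0.25·38.45 + 0.16·21.6033 + 0.25·94.77 + 0.34·64.98 = 58.8547.

58.855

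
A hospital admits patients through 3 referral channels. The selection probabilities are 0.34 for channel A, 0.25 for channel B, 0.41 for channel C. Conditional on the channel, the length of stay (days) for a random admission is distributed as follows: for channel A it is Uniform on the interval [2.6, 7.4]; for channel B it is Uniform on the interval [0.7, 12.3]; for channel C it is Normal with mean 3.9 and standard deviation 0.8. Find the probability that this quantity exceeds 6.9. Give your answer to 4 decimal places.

0.1518

Conditional on each channel, P(X > 6.9): A: 0.104167; B: 0.465517; C: 8.84173e-05.
By total probability, P(X > 6.9) = 0.34·0.104167 + 0.25·0.465517 + 0.41·8.84173e-05 = 0.151832.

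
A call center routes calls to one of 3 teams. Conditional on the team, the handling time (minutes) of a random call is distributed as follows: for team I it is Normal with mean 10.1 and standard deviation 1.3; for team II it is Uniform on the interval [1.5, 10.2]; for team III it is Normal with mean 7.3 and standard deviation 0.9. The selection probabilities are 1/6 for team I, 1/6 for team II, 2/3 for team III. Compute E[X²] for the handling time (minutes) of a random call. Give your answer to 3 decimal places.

For each component E[X²] = Var + (mean)², giving I: 103.7; II: 40.53; III: 54.1.
Overall E[X²] = 0.166667·103.7 + 0.166667·40.53 + 0.666667·54.1 = 60.105.

60.105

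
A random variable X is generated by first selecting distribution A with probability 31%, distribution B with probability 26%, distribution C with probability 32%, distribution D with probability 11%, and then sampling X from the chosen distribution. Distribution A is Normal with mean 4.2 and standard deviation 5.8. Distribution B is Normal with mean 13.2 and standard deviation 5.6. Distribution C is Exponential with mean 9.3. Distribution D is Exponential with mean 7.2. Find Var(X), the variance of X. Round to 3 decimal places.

Per component, A: μ=4.2, E[X²]=51.28; B: μ=13.2, E[X²]=205.6; C: μ=9.3, E[X²]=172.98; D: μ=7.2, E[X²]=103.68.
E[X] = 0.31·4.2 + 0.26·13.2 + 0.32·9.3 + 0.11·7.2 = 8.502.
E[X²] = 0.31·51.28 + 0.26·205.6 + 0.32·172.98 + 0.11·103.68 = 136.111.
Var(X) = E[X²] − (E[X])² = 136.111 − 72.284 = 63.8272.

63.827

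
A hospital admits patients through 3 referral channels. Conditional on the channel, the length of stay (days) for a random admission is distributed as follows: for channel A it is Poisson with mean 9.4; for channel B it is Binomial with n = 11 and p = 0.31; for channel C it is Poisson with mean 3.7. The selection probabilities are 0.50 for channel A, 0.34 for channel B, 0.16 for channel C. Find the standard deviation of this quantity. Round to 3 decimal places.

Per component, A: μ=9.4, E[X²]=97.76; B: μ=3.41, E[X²]=13.981; C: μ=3.7, E[X²]=17.39.
E[X] = 0.5·9.4 + 0.34·3.41 + 0.16·3.7 = 6.4514.
E[X²] = 0.5·97.76 + 0.34·13.981 + 0.16·17.39 = 56.4159.
Var(X) = E[X²] − (E[X])² = 56.4159 − 41.6206 = 14.7954.
SD(X) = √14.7954 = 3.84648.

3.846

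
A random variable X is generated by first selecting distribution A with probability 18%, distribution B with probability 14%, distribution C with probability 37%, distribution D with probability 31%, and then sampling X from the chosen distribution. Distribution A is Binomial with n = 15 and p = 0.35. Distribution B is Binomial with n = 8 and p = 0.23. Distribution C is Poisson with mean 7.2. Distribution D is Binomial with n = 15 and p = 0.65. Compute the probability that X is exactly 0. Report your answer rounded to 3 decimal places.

Conditional on each component, P(X = 0): A: 0.00156207; B: 0.123574; C: 0.000746586; D: 1.44884e-07.
By total probability, P(X = 0) = 0.18·0.00156207 + 0.14·0.123574 + 0.37·0.000746586 + 0.31·1.44884e-07 = 0.0178578.

0.018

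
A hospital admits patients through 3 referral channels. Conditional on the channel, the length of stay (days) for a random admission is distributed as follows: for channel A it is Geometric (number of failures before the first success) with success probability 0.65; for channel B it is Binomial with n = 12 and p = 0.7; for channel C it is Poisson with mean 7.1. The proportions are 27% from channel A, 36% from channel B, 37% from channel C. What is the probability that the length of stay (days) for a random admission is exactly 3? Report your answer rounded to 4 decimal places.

Conditional on each channel, P(X = 3): A: 0.0278687; B: 0.00148528; C: 0.049219.
By total probability, P(X = 3) = 0.27·0.0278687 + 0.36·0.00148528 + 0.37·0.049219 = 0.0262703.

0.0263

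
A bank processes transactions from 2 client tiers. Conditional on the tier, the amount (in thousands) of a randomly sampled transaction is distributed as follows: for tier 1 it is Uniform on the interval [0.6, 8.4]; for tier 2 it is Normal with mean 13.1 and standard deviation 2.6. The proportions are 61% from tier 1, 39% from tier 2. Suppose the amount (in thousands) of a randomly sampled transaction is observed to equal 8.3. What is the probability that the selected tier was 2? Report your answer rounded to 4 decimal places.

Likelihoods f(8.3 | ·): 1: 0.128205; 2: 0.027915.
Posterior ∝ prior × likelihood. Numerator for 2: 0.39·0.027915 = 0.0108868.
Normalizing constant: 0.61·0.128205 + 0.39·0.027915 = 0.089092.
P(2 | observation) = 0.0108868 / 0.089092 = 0.122198.

0.1222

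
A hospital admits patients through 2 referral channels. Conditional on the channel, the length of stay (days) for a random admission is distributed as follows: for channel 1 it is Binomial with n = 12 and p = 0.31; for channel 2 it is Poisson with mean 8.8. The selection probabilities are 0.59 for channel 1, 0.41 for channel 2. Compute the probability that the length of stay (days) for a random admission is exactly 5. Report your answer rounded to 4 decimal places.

Conditional on each channel, P(X = 5): 1: 0.168841; 2: 0.0662889.
By total probability, P(X = 5) = 0.59·0.168841 + 0.41·0.0662889 = 0.126794.

0.1268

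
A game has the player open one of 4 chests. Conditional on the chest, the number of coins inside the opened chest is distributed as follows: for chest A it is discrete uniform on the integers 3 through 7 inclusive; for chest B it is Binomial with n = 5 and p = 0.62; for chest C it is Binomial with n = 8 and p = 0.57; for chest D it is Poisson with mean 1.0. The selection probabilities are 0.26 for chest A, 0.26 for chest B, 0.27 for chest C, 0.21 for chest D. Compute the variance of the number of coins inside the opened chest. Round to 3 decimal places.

3.806

Per component, A: μ=5, E[X²]=27; B: μ=3.1, E[X²]=10.788; C: μ=4.56, E[X²]=22.7544; D: μ=1, E[X²]=2.
E[X] = 0.26·5 + 0.26·3.1 + 0.27·4.56 + 0.21·1 = 3.5472.
E[X²] = 0.26·27 + 0.26·10.788 + 0.27·22.7544 + 0.21·2 = 16.3886.
Var(X) = E[X²] − (E[X])² = 16.3886 − 12.5826 = 3.80594.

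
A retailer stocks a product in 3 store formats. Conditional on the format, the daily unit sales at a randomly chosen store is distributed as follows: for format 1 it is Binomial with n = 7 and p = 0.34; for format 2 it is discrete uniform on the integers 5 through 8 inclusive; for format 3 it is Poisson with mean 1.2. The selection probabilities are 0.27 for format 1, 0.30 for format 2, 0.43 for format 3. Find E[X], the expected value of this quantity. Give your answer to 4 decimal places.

Component means — 1: 2.38; 2: 6.5; 3: 1.2.
E[X] = 0.27·2.38 + 0.3·6.5 + 0.43·1.2 = 3.1086.

3.1086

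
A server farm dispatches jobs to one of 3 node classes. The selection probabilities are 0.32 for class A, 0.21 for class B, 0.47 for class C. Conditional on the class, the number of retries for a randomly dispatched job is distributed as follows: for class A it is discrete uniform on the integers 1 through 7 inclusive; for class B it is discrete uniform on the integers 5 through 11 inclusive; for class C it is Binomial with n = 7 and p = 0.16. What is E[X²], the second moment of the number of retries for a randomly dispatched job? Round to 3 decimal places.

21.712

For each component E[X²] = Var + (mean)², giving A: 20; B: 68; C: 2.1952.
Overall E[X²] = 0.32·20 + 0.21·68 + 0.47·2.1952 = 21.7117.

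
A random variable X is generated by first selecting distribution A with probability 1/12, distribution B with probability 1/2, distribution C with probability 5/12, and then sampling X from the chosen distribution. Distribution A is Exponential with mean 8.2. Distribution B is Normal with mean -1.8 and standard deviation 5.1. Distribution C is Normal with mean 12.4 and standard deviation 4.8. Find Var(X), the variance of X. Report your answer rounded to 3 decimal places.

74.996

Per component, A: μ=8.2, E[X²]=134.48; B: μ=-1.8, E[X²]=29.25; C: μ=12.4, E[X²]=176.8.
E[X] = 0.0833333·8.2 + 0.5·-1.8 + 0.416667·12.4 = 4.95.
E[X²] = 0.0833333·134.48 + 0.5·29.25 + 0.416667·176.8 = 99.4983.
Var(X) = E[X²] − (E[X])² = 99.4983 − 24.5025 = 74.9958.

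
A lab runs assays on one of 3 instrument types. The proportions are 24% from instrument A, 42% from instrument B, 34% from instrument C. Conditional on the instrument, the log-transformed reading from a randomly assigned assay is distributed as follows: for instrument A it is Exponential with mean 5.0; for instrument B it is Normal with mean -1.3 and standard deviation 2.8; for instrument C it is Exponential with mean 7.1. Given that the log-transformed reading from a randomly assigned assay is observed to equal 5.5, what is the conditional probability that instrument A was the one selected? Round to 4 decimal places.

Likelihoods f(5.5 | ·): A: 0.0665742; B: 0.00746494; C: 0.0649107.
Posterior ∝ prior × likelihood. Numerator for A: 0.24·0.0665742 = 0.0159778.
Normalizing constant: 0.24·0.0665742 + 0.42·0.00746494 + 0.34·0.0649107 = 0.0411827.
P(A | observation) = 0.0159778 / 0.0411827 = 0.387974.

0.3880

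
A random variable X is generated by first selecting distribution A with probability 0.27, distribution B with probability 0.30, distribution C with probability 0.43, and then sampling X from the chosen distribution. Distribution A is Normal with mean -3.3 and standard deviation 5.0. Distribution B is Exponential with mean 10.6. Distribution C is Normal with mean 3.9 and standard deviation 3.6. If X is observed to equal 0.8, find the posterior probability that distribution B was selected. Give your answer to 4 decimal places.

Likelihoods f(0.8 | ·): A: 0.0570073; B: 0.0874817; C: 0.0764875.
Posterior ∝ prior × likelihood. Numerator for B: 0.3·0.0874817 = 0.0262445.
Normalizing constant: 0.27·0.0570073 + 0.3·0.0874817 + 0.43·0.0764875 = 0.0745261.
P(B | observation) = 0.0262445 / 0.0745261 = 0.352152.

0.3522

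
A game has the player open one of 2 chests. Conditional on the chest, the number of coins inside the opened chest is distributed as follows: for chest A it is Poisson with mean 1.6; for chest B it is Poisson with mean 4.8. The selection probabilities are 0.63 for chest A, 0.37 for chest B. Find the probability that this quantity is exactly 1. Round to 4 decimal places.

Conditional on each chest, P(X = 1): A: 0.323034; B: 0.0395028.
By total probability, P(X = 1) = 0.63·0.323034 + 0.37·0.0395028 = 0.218128.

0.2181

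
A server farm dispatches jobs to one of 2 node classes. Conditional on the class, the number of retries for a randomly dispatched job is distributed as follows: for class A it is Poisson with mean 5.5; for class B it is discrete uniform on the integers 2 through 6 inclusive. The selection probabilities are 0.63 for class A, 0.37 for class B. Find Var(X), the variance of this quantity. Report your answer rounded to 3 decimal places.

4.729

Per component, A: μ=5.5, E[X²]=35.75; B: μ=4, E[X²]=18.
E[X] = 0.63·5.5 + 0.37·4 = 4.945.
E[X²] = 0.63·35.75 + 0.37·18 = 29.1825.
Var(X) = E[X²] − (E[X])² = 29.1825 − 24.453 = 4.72947.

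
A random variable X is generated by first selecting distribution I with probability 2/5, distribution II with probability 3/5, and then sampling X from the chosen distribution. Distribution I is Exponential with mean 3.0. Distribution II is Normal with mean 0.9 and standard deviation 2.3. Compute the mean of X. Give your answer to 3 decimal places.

Component means — I: 3; II: 0.9.
E[X] = 0.4·3 + 0.6·0.9 = 1.74.

1.740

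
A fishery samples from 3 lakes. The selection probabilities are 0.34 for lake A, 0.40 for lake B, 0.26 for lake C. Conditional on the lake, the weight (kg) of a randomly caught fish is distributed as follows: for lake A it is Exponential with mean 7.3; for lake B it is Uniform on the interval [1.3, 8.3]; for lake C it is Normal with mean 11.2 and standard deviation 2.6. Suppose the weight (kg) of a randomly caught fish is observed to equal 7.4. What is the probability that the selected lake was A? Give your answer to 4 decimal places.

0.1926

Likelihoods f(7.4 | ·): A: 0.0497088; B: 0.142857; C: 0.0527339.
Posterior ∝ prior × likelihood. Numerator for A: 0.34·0.0497088 = 0.016901.
Normalizing constant: 0.34·0.0497088 + 0.4·0.142857 + 0.26·0.0527339 = 0.0877547.
P(A | observation) = 0.016901 / 0.0877547 = 0.192594.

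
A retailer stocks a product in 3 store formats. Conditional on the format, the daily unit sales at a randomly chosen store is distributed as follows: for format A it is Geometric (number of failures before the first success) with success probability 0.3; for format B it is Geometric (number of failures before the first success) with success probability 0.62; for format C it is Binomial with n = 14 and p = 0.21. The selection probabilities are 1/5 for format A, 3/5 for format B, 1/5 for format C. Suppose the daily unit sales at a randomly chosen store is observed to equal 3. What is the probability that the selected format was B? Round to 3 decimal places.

0.223

Likelihoods P(X=3 | ·): A: 0.1029; B: 0.0340206; C: 0.252149.
Posterior ∝ prior × likelihood. Numerator for B: 0.6·0.0340206 = 0.0204124.
Normalizing constant: 0.2·0.1029 + 0.6·0.0340206 + 0.2·0.252149 = 0.0914222.
P(B | observation) = 0.0204124 / 0.0914222 = 0.223276.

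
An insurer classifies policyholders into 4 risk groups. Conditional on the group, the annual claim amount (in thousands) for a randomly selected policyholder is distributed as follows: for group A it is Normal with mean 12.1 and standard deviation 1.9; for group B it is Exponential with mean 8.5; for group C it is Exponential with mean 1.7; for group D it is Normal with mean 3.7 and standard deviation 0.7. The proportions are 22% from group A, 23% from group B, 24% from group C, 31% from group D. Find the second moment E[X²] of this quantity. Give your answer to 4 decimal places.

72.0224

For each component E[X²] = Var + (mean)², giving A: 150.02; B: 144.5; C: 5.78; D: 14.18.
Overall E[X²] = 0.22·150.02 + 0.23·144.5 + 0.24·5.78 + 0.31·14.18 = 72.0224.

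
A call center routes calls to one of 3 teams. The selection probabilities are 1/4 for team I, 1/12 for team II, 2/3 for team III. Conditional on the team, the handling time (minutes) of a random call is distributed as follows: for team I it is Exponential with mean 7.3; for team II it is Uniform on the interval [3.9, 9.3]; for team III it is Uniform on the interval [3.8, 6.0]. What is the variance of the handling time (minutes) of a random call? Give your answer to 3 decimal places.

14.925

Per component, I: μ=7.3, E[X²]=106.58; II: μ=6.6, E[X²]=45.99; III: μ=4.9, E[X²]=24.4133.
E[X] = 0.25·7.3 + 0.0833333·6.6 + 0.666667·4.9 = 5.64167.
E[X²] = 0.25·106.58 + 0.0833333·45.99 + 0.666667·24.4133 = 46.7531.
Var(X) = E[X²] − (E[X])² = 46.7531 − 31.8284 = 14.9247.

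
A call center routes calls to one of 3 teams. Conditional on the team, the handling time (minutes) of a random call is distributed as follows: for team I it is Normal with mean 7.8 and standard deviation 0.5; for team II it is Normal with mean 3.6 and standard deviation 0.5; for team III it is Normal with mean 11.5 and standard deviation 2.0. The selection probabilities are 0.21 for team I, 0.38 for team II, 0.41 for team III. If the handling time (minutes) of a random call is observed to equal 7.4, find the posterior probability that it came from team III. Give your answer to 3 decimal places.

0.076

Likelihoods f(7.4 | ·): I: 0.579383; II: 2.28831e-13; III: 0.024396.
Posterior ∝ prior × likelihood. Numerator for III: 0.41·0.024396 = 0.0100024.
Normalizing constant: 0.21·0.579383 + 0.38·2.28831e-13 + 0.41·0.024396 = 0.131673.
P(III | observation) = 0.0100024 / 0.131673 = 0.0759638.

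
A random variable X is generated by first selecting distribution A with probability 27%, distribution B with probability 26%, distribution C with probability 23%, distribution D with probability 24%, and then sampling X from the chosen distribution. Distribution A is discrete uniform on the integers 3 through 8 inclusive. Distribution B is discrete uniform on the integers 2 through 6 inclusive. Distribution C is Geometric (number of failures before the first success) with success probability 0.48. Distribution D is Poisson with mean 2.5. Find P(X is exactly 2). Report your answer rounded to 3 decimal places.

0.143

Conditional on each component, P(X = 2): A: 0; B: 0.2; C: 0.129792; D: 0.256516.
By total probability, P(X = 2) = 0.27·0 + 0.26·0.2 + 0.23·0.129792 + 0.24·0.256516 = 0.143416.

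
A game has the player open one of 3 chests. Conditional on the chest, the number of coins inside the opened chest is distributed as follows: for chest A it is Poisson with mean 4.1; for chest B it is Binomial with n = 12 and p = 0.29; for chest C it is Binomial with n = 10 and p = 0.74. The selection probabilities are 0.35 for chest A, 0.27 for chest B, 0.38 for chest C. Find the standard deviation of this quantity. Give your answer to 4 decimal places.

Per component, A: μ=4.1, E[X²]=20.91; B: μ=3.48, E[X²]=14.5812; C: μ=7.4, E[X²]=56.684.
E[X] = 0.35·4.1 + 0.27·3.48 + 0.38·7.4 = 5.1866.
E[X²] = 0.35·20.91 + 0.27·14.5812 + 0.38·56.684 = 32.7953.
Var(X) = E[X²] − (E[X])² = 32.7953 − 26.9008 = 5.89452.
SD(X) = √5.89452 = 2.42786.

2.4279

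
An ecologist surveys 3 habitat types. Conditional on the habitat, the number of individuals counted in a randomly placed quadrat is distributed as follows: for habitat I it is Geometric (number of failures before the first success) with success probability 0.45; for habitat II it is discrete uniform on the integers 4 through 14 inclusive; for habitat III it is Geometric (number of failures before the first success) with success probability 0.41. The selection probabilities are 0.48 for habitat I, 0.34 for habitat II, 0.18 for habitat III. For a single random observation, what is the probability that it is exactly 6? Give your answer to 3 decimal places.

0.040

Conditional on each habitat, P(X = 6): I: 0.0124563; II: 0.0909091; III: 0.017294.
By total probability, P(X = 6) = 0.48·0.0124563 + 0.34·0.0909091 + 0.18·0.017294 = 0.040001.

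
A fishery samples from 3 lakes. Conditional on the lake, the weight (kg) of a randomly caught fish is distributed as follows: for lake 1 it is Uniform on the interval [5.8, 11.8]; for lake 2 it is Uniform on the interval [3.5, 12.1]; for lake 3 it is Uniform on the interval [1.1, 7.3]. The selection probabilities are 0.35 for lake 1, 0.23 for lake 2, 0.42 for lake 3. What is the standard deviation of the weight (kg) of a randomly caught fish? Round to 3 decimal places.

2.873

Per component, 1: μ=8.8, E[X²]=80.44; 2: μ=7.8, E[X²]=67.0033; 3: μ=4.2, E[X²]=20.8433.
E[X] = 0.35·8.8 + 0.23·7.8 + 0.42·4.2 = 6.638.
E[X²] = 0.35·80.44 + 0.23·67.0033 + 0.42·20.8433 = 52.319.
Var(X) = E[X²] − (E[X])² = 52.319 − 44.063 = 8.25592.
SD(X) = √8.25592 = 2.87331.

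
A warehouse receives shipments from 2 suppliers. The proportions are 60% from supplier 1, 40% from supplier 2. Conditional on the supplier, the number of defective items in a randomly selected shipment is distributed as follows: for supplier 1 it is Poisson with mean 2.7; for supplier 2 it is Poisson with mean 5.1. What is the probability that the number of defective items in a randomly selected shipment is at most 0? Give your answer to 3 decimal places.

0.043

Conditional on each supplier, P(X ≤ 0): 1: 0.0672055; 2: 0.00609675.
By total probability, P(X ≤ 0) = 0.6·0.0672055 + 0.4·0.00609675 = 0.042762.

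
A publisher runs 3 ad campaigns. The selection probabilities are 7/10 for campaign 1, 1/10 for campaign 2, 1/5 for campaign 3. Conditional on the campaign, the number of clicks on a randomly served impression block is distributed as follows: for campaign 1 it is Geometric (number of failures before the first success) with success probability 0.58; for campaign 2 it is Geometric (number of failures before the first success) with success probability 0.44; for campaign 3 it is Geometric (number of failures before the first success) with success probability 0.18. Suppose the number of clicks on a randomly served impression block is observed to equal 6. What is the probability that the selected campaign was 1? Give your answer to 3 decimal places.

Likelihoods P(X=6 | ·): 1: 0.00318364; 2: 0.01357; 3: 0.0547212.
Posterior ∝ prior × likelihood. Numerator for 1: 0.7·0.00318364 = 0.00222855.
Normalizing constant: 0.7·0.00318364 + 0.1·0.01357 + 0.2·0.0547212 = 0.0145298.
P(1 | observation) = 0.00222855 / 0.0145298 = 0.153378.

0.153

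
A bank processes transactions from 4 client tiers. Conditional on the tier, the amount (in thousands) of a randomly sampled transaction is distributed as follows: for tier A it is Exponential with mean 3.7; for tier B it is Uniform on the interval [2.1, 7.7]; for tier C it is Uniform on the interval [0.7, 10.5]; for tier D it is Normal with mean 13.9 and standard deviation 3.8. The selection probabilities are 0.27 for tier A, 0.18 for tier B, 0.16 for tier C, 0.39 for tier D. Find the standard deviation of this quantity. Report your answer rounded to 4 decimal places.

5.6797

Per component, A: μ=3.7, E[X²]=27.38; B: μ=4.9, E[X²]=26.6233; C: μ=5.6, E[X²]=39.3633; D: μ=13.9, E[X²]=207.65.
E[X] = 0.27·3.7 + 0.18·4.9 + 0.16·5.6 + 0.39·13.9 = 8.198.
E[X²] = 0.27·27.38 + 0.18·26.6233 + 0.16·39.3633 + 0.39·207.65 = 99.4664.
Var(X) = E[X²] − (E[X])² = 99.4664 − 67.2072 = 32.2592.
SD(X) = √32.2592 = 5.67972.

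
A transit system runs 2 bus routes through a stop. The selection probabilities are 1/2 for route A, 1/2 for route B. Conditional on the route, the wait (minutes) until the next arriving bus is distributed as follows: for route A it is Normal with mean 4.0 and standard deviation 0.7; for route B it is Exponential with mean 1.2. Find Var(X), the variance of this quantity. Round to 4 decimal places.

Per component, A: μ=4, E[X²]=16.49; B: μ=1.2, E[X²]=2.88.
E[X] = 0.5·4 + 0.5·1.2 = 2.6.
E[X²] = 0.5·16.49 + 0.5·2.88 = 9.685.
Var(X) = E[X²] − (E[X])² = 9.685 − 6.76 = 2.925.

2.9250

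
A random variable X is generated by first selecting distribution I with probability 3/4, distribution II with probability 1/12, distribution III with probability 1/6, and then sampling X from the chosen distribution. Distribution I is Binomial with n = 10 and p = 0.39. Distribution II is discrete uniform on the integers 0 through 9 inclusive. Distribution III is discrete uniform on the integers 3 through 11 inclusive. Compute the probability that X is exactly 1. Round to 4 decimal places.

Conditional on each component, P(X = 1): I: 0.0456072; II: 0.1; III: 0.
By total probability, P(X = 1) = 0.75·0.0456072 + 0.0833333·0.1 + 0.166667·0 = 0.0425387.

0.0425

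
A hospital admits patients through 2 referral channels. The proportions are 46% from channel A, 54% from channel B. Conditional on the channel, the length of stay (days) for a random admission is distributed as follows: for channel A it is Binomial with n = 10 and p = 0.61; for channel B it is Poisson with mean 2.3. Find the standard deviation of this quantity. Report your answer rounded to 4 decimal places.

Per component, A: μ=6.1, E[X²]=39.589; B: μ=2.3, E[X²]=7.59.
E[X] = 0.46·6.1 + 0.54·2.3 = 4.048.
E[X²] = 0.46·39.589 + 0.54·7.59 = 22.3095.
Var(X) = E[X²] − (E[X])² = 22.3095 − 16.3863 = 5.92324.
SD(X) = √5.92324 = 2.43377.

2.4338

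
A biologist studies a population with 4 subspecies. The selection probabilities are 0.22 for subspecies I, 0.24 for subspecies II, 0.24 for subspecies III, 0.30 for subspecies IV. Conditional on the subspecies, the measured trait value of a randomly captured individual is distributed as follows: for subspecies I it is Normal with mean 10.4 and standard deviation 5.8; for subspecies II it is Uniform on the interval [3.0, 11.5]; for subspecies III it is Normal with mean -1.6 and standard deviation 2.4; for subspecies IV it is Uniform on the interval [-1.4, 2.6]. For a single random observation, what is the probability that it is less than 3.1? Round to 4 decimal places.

Conditional on each subspecies, P(X < 3.1): I: 0.104084; II: 0.0117647; III: 0.974905; IV: 1.
By total probability, P(X < 3.1) = 0.22·0.104084 + 0.24·0.0117647 + 0.24·0.974905 + 0.3·1 = 0.559699.

0.5597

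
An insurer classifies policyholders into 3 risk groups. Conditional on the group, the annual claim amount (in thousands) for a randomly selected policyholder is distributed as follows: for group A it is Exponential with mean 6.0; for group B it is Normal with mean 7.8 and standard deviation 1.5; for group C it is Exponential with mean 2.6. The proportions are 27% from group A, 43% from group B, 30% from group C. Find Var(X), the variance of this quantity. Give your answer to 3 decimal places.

17.516

Per component, A: μ=6, E[X²]=72; B: μ=7.8, E[X²]=63.09; C: μ=2.6, E[X²]=13.52.
E[X] = 0.27·6 + 0.43·7.8 + 0.3·2.6 = 5.754.
E[X²] = 0.27·72 + 0.43·63.09 + 0.3·13.52 = 50.6247.
Var(X) = E[X²] − (E[X])² = 50.6247 − 33.1085 = 17.5162.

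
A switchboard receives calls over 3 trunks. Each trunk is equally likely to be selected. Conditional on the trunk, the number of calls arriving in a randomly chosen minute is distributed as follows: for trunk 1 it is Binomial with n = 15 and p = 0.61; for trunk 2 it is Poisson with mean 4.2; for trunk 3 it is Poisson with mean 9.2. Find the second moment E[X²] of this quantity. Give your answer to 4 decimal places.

For each component E[X²] = Var + (mean)², giving 1: 87.291; 2: 21.84; 3: 93.84.
Overall E[X²] = 0.333333·87.291 + 0.333333·21.84 + 0.333333·93.84 = 67.657.

67.6570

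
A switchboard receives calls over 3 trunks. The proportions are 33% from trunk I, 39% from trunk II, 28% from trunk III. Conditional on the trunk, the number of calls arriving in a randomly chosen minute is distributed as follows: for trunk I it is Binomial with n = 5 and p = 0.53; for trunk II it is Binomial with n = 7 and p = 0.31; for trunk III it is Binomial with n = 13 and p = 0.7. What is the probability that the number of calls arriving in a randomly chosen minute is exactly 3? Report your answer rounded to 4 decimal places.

Conditional on each trunk, P(X = 3): I: 0.328869; II: 0.236347; III: 0.000579259.
By total probability, P(X = 3) = 0.33·0.328869 + 0.39·0.236347 + 0.28·0.000579259 = 0.200864.

0.2009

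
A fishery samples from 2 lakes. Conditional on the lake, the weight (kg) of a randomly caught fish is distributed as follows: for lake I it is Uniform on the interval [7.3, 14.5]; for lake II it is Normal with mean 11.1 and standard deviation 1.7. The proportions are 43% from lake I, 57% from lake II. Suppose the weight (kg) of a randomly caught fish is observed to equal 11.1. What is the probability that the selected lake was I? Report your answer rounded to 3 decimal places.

0.309

Likelihoods f(11.1 | ·): I: 0.138889; II: 0.234672.
Posterior ∝ prior × likelihood. Numerator for I: 0.43·0.138889 = 0.0597222.
Normalizing constant: 0.43·0.138889 + 0.57·0.234672 = 0.193485.
P(I | observation) = 0.0597222 / 0.193485 = 0.308666.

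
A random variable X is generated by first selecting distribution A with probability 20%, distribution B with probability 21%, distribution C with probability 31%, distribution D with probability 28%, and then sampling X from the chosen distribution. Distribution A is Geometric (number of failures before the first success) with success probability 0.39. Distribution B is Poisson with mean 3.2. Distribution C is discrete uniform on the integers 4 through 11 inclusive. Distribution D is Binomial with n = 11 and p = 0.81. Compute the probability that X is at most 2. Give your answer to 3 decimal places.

Conditional on each component, P(X ≤ 2): A: 0.773019; B: 0.379904; C: 0; D: 1.22023e-05.
By total probability, P(X ≤ 2) = 0.2·0.773019 + 0.21·0.379904 + 0.31·0 + 0.28·1.22023e-05 = 0.234387.

0.234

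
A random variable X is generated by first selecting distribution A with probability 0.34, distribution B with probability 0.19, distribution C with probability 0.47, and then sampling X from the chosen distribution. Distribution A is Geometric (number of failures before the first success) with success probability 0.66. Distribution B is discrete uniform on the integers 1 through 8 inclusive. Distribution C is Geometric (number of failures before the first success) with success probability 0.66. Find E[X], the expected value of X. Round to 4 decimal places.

Component means — A: 0.515152; B: 4.5; C: 0.515152.
E[X] = 0.34·0.515152 + 0.19·4.5 + 0.47·0.515152 = 1.27227.

1.2723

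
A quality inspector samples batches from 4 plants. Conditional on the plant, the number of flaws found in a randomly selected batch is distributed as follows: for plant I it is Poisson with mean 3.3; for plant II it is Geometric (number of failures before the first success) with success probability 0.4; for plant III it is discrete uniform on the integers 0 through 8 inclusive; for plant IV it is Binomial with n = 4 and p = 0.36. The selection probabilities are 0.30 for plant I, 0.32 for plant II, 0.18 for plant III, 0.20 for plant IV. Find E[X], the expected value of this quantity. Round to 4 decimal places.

2.4780

Component means — I: 3.3; II: 1.5; III: 4; IV: 1.44.
E[X] = 0.3·3.3 + 0.32·1.5 + 0.18·4 + 0.2·1.44 = 2.478.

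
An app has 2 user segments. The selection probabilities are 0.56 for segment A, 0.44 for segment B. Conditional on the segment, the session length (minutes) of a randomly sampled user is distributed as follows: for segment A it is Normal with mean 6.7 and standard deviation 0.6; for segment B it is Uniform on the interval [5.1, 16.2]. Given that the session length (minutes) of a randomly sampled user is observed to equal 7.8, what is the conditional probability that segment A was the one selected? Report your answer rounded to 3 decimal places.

Likelihoods f(7.8 | ·): A: 0.123852; B: 0.0900901.
Posterior ∝ prior × likelihood. Numerator for A: 0.56·0.123852 = 0.0693571.
Normalizing constant: 0.56·0.123852 + 0.44·0.0900901 = 0.108997.
P(A | observation) = 0.0693571 / 0.108997 = 0.636323.

0.636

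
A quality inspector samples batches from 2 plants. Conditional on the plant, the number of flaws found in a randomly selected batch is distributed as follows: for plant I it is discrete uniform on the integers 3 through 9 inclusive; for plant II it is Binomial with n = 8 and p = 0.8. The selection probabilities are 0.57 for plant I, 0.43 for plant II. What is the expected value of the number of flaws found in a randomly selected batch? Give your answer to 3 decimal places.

Component means — I: 6; II: 6.4.
E[X] = 0.57·6 + 0.43·6.4 = 6.172.

6.172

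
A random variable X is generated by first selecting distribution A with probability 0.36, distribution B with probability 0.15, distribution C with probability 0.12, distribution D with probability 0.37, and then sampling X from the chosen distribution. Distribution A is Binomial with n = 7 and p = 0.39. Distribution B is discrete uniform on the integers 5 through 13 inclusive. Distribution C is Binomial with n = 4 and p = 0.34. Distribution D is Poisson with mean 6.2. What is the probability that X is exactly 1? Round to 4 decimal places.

0.1022

Conditional on each component, P(X = 1): A: 0.140651; B: 0; C: 0.390995; D: 0.0125825.
By total probability, P(X = 1) = 0.36·0.140651 + 0.15·0 + 0.12·0.390995 + 0.37·0.0125825 = 0.102209.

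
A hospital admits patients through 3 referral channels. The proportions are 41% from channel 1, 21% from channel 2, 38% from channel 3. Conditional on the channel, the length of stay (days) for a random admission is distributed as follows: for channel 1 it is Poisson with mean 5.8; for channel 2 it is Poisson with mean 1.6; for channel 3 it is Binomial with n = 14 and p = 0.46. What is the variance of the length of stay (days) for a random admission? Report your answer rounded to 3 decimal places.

Per component, 1: μ=5.8, E[X²]=39.44; 2: μ=1.6, E[X²]=4.16; 3: μ=6.44, E[X²]=44.9512.
E[X] = 0.41·5.8 + 0.21·1.6 + 0.38·6.44 = 5.1612.
E[X²] = 0.41·39.44 + 0.21·4.16 + 0.38·44.9512 = 34.1255.
Var(X) = E[X²] − (E[X])² = 34.1255 − 26.638 = 7.48747.

7.487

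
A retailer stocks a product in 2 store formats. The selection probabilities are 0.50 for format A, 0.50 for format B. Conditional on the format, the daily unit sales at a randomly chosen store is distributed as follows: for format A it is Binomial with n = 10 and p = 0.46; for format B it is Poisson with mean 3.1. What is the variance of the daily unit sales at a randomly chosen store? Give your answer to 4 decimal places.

Per component, A: μ=4.6, E[X²]=23.644; B: μ=3.1, E[X²]=12.71.
E[X] = 0.5·4.6 + 0.5·3.1 = 3.85.
E[X²] = 0.5·23.644 + 0.5·12.71 = 18.177.
Var(X) = E[X²] − (E[X])² = 18.177 − 14.8225 = 3.3545.

3.3545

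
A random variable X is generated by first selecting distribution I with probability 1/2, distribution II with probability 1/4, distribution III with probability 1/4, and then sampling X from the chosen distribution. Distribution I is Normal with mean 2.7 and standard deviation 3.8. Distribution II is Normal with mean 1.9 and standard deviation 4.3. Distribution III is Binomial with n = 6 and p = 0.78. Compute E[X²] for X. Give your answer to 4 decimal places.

For each component E[X²] = Var + (mean)², giving I: 21.73; II: 22.1; III: 22.932.
Overall E[X²] = 0.5·21.73 + 0.25·22.1 + 0.25·22.932 = 22.123.

22.1230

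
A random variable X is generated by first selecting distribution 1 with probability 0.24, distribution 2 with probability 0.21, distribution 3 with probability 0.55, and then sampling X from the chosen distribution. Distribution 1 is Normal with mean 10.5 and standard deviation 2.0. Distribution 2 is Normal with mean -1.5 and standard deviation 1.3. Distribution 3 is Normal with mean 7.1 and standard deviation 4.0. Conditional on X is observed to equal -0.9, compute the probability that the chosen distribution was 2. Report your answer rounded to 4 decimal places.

Likelihoods f(-0.9 | ·): 1: 1.75698e-08; 2: 0.275874; 3: 0.0134977.
Posterior ∝ prior × likelihood. Numerator for 2: 0.21·0.275874 = 0.0579335.
Normalizing constant: 0.24·1.75698e-08 + 0.21·0.275874 + 0.55·0.0134977 = 0.0653573.
P(2 | observation) = 0.0579335 / 0.0653573 = 0.886413.

0.8864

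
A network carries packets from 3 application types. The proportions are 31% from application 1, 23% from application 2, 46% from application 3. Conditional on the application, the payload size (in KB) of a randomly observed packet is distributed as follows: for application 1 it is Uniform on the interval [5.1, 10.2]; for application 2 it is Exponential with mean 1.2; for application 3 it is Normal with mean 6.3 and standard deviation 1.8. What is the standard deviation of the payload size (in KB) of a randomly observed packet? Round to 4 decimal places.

Per component, 1: μ=7.65, E[X²]=60.69; 2: μ=1.2, E[X²]=2.88; 3: μ=6.3, E[X²]=42.93.
E[X] = 0.31·7.65 + 0.23·1.2 + 0.46·6.3 = 5.5455.
E[X²] = 0.31·60.69 + 0.23·2.88 + 0.46·42.93 = 39.2241.
Var(X) = E[X²] − (E[X])² = 39.2241 − 30.7526 = 8.47153.
SD(X) = √8.47153 = 2.91059.

2.9106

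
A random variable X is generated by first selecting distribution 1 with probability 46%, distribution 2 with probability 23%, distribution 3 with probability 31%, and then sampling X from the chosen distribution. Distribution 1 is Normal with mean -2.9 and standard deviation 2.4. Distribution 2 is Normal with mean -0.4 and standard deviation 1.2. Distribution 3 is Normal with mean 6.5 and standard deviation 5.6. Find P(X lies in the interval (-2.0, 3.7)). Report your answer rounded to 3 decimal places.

0.446

Conditional on each component, P(-2.0 < X < 3.7): 1: 0.35085; 2: 0.908472; 3: 0.244012.
By total probability, P(-2.0 < X < 3.7) = 0.46·0.35085 + 0.23·0.908472 + 0.31·0.244012 = 0.445984.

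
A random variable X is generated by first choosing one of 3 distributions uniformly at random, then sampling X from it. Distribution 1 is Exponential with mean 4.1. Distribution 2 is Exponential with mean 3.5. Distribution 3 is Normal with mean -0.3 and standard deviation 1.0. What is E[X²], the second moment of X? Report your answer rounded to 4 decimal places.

For each component E[X²] = Var + (mean)², giving 1: 33.62; 2: 24.5; 3: 1.09.
Overall E[X²] = 0.333333·33.62 + 0.333333·24.5 + 0.333333·1.09 = 19.7367.

19.7367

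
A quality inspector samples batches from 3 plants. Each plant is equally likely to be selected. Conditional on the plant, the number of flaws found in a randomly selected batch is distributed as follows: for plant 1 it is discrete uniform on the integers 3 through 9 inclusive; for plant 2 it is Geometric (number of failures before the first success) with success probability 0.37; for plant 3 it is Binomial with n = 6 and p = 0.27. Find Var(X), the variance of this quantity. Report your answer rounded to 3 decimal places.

7.446

Per component, 1: μ=6, E[X²]=40; 2: μ=1.7027, E[X²]=7.5011; 3: μ=1.62, E[X²]=3.807.
E[X] = 0.333333·6 + 0.333333·1.7027 + 0.333333·1.62 = 3.10757.
E[X²] = 0.333333·40 + 0.333333·7.5011 + 0.333333·3.807 = 17.1027.
Var(X) = E[X²] − (E[X])² = 17.1027 − 9.65698 = 7.44572.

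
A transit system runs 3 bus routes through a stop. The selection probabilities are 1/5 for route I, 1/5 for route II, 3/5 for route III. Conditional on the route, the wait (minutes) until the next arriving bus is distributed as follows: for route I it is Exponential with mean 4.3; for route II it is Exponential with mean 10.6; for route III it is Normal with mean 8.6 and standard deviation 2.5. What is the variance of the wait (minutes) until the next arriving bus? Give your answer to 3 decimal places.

34.206

Per component, I: μ=4.3, E[X²]=36.98; II: μ=10.6, E[X²]=224.72; III: μ=8.6, E[X²]=80.21.
E[X] = 0.2·4.3 + 0.2·10.6 + 0.6·8.6 = 8.14.
E[X²] = 0.2·36.98 + 0.2·224.72 + 0.6·80.21 = 100.466.
Var(X) = E[X²] − (E[X])² = 100.466 − 66.2596 = 34.2064.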